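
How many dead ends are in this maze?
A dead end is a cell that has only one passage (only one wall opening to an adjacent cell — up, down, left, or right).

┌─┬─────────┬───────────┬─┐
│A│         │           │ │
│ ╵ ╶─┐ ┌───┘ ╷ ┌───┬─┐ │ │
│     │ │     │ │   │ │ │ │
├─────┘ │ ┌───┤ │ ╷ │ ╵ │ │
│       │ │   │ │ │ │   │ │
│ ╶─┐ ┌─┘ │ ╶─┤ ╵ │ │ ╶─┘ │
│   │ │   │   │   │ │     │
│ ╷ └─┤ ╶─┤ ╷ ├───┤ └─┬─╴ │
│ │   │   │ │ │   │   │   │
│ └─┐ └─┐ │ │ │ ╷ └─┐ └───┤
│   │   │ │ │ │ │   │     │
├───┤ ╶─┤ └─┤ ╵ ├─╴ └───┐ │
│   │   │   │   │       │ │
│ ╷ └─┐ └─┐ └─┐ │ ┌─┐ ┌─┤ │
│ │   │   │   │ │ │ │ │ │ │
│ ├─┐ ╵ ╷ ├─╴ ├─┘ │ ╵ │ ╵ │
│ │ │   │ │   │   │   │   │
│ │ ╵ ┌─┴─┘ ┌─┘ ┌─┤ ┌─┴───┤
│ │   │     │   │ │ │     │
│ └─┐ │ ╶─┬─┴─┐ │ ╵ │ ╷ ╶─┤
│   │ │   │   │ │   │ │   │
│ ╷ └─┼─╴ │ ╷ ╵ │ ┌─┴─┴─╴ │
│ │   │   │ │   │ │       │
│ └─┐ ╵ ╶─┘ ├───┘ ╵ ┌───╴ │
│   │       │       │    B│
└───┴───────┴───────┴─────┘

Checking each cell for number of passages:

Dead ends found at positions:
  (0, 0)
  (0, 5)
  (0, 12)
  (1, 2)
  (1, 10)
  (2, 6)
  (3, 2)
  (4, 11)
  (5, 1)
  (5, 3)
  (5, 5)
  (6, 11)
  (7, 7)
  (7, 9)
  (7, 11)
  (8, 1)
  (8, 4)
  (9, 6)
  (9, 8)
  (9, 12)
  (10, 2)
  (10, 10)
  (12, 1)
  (12, 6)
  (12, 10)
Total dead ends: 25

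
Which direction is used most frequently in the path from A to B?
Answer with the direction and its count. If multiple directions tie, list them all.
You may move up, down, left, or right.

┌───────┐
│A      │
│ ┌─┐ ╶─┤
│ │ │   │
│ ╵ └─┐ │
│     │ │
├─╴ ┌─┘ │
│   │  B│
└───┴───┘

Directions: right, right, down, right, down, down
Counts: {'right': 3, 'down': 3}
Most common: down and right (tied at 3 times each)

Solution:

┌───────┐
│A → ↓  │
│ ┌─┐ ╶─┤
│ │ │↳ ↓│
│ ╵ └─┐ │
│     │↓│
├─╴ ┌─┘ │
│   │  B│
└───┴───┘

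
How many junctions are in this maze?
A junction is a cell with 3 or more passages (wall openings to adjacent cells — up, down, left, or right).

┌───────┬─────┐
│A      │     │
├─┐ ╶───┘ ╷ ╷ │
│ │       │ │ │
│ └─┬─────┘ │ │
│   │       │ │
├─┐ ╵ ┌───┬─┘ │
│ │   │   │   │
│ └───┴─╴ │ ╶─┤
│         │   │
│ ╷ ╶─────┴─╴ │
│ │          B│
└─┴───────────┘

Checking each cell for number of passages:

Junctions found (3+ passages):
  (0, 1): 3 passages
  (0, 5): 3 passages
  (4, 0): 3 passages
  (4, 1): 3 passages
Total junctions: 4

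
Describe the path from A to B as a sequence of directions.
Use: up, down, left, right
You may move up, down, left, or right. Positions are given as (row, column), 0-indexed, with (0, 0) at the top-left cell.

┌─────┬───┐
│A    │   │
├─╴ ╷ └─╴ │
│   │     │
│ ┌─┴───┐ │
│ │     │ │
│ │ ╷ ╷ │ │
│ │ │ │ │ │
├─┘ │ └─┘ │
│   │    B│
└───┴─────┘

Finding the path and converting it to directions:
Path through cells: (0,0) → (0,1) → (0,2) → (1,2) → (1,3) → (1,4) → (2,4) → (3,4) → (4,4)
Directions: right, right, down, right, right, down, down, down

Solution:

┌─────┬───┐
│A → ↓│   │
├─╴ ╷ └─╴ │
│   │↳ → ↓│
│ ┌─┴───┐ │
│ │     │↓│
│ │ ╷ ╷ │ │
│ │ │ │ │↓│
├─┘ │ └─┘ │
│   │    B│
└───┴─────┘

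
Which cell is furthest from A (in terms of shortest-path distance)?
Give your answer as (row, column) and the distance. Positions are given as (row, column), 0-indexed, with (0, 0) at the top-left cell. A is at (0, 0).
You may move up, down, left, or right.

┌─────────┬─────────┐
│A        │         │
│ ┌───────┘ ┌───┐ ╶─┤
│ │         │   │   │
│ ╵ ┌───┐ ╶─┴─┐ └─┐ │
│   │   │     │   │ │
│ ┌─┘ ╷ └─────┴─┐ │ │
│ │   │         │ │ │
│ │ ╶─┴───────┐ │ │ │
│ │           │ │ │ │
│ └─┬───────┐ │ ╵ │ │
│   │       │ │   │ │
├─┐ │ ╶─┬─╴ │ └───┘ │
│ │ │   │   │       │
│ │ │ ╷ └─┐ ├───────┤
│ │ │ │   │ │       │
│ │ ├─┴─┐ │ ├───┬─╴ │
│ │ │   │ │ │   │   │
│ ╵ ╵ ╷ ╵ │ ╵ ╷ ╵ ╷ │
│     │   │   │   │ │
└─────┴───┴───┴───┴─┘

Computing BFS distances from A to all cells:
Furthest cell: (1, 6)
Distance: 47 steps

Path from A to the furthest cell:

┌─────────┬─────────┐
│A        │↱ → → ↓  │
│ ┌───────┘ ┌───┐ ╶─┤
│↓│↱ → → → ↑│B ↰│↳ ↓│
│ ╵ ┌───┐ ╶─┴─┐ └─┐ │
│↳ ↑│↱ ↓│     │↑ ↰│↓│
│ ┌─┘ ╷ └─────┴─┐ │ │
│ │↱ ↑│↳ → → → ↓│↑│↓│
│ │ ╶─┴───────┐ │ │ │
│ │↑ ← ← ← ← ↰│↓│↑│↓│
│ └─┬───────┐ │ ╵ │ │
│   │       │↑│↳ ↑│↓│
├─┐ │ ╶─┬─╴ │ └───┘ │
│ │ │   │   │↑ ← ← ↲│
│ │ │ ╷ └─┐ ├───────┤
│ │ │ │   │ │       │
│ │ ├─┴─┐ │ ├───┬─╴ │
│ │ │   │ │ │   │   │
│ ╵ ╵ ╷ ╵ │ ╵ ╷ ╵ ╷ │
│     │   │   │   │ │
└─────┴───┴───┴───┴─┘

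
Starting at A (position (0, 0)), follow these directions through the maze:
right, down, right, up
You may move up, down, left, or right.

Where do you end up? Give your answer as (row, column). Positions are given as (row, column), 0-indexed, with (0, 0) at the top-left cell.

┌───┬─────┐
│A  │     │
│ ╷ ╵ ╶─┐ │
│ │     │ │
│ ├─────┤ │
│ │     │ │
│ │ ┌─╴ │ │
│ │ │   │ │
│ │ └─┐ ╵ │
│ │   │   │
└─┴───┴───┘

Following directions step by step:
Start: (0, 0)
  right: (0, 0) → (0, 1)
  down: (0, 1) → (1, 1)
  right: (1, 1) → (1, 2)
  up: (1, 2) → (0, 2)
Final position: (0, 2)

Path taken:

┌───┬─────┐
│A ↓│B    │
│ ╷ ╵ ╶─┐ │
│ │↳ ↑  │ │
│ ├─────┤ │
│ │     │ │
│ │ ┌─╴ │ │
│ │ │   │ │
│ │ └─┐ ╵ │
│ │   │   │
└─┴───┴───┘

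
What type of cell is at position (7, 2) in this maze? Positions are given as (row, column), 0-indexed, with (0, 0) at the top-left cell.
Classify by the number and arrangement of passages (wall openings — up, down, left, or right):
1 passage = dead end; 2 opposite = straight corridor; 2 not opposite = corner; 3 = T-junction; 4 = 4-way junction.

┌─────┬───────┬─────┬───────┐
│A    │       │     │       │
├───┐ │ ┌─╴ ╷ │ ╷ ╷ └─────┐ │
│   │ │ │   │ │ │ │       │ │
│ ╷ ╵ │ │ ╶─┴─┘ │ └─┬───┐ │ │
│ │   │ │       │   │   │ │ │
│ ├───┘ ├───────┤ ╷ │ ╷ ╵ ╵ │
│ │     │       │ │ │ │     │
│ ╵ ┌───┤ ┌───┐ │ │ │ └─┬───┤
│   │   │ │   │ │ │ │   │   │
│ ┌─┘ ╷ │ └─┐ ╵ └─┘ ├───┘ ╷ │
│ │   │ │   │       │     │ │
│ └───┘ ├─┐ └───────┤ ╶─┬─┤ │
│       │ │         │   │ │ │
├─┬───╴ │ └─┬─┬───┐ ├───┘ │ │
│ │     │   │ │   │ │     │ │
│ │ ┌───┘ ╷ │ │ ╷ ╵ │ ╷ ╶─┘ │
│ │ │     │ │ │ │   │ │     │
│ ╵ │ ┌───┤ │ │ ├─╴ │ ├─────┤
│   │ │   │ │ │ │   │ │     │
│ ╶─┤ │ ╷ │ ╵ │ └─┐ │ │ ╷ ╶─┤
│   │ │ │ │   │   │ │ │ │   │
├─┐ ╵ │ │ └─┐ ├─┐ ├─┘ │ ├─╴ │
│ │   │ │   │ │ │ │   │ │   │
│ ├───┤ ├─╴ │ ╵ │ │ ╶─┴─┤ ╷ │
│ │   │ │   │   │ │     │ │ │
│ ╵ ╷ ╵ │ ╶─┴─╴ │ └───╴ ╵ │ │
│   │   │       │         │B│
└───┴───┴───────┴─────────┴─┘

Checking cell at (7, 2):
Number of passages: 2
Cell type: straight corridor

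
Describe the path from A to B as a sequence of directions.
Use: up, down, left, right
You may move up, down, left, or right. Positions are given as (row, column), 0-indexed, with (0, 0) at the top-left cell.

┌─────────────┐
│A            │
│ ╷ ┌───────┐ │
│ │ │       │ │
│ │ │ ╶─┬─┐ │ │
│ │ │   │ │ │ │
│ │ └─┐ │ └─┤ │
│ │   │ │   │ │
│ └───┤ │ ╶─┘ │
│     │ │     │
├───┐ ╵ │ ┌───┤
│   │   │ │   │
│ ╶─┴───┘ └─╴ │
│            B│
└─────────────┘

Finding the path and converting it to directions:
Path through cells: (0,0) → (0,1) → (0,2) → (0,3) → (0,4) → (0,5) → (0,6) → (1,6) → (2,6) → (3,6) → (4,6) → (4,5) → (4,4) → (5,4) → (6,4) → (6,5) → (6,6)
Directions: right, right, right, right, right, right, down, down, down, down, left, left, down, down, right, right

Solution:

┌─────────────┐
│A → → → → → ↓│
│ ╷ ┌───────┐ │
│ │ │       │↓│
│ │ │ ╶─┬─┐ │ │
│ │ │   │ │ │↓│
│ │ └─┐ │ └─┤ │
│ │   │ │   │↓│
│ └───┤ │ ╶─┘ │
│     │ │↓ ← ↲│
├───┐ ╵ │ ┌───┤
│   │   │↓│   │
│ ╶─┴───┘ └─╴ │
│        ↳ → B│
└─────────────┘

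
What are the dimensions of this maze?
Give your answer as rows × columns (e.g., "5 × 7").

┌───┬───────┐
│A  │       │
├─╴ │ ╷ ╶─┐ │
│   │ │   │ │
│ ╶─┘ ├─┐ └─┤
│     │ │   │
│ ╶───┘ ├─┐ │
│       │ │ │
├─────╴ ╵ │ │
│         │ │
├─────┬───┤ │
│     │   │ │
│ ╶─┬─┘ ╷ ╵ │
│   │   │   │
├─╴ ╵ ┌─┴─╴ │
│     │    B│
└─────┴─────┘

Counting the maze dimensions:
Rows (vertical): 8
Columns (horizontal): 6
Dimensions: 8 × 6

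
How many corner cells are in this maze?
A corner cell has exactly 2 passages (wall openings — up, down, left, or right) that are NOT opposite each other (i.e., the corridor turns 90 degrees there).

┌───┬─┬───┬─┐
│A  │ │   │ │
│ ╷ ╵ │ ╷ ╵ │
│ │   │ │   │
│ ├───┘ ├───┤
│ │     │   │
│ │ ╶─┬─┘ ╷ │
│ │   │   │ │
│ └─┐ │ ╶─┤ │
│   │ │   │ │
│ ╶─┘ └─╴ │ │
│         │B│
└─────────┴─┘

Counting corner cells (2 non-opposite passages):
Total corners: 20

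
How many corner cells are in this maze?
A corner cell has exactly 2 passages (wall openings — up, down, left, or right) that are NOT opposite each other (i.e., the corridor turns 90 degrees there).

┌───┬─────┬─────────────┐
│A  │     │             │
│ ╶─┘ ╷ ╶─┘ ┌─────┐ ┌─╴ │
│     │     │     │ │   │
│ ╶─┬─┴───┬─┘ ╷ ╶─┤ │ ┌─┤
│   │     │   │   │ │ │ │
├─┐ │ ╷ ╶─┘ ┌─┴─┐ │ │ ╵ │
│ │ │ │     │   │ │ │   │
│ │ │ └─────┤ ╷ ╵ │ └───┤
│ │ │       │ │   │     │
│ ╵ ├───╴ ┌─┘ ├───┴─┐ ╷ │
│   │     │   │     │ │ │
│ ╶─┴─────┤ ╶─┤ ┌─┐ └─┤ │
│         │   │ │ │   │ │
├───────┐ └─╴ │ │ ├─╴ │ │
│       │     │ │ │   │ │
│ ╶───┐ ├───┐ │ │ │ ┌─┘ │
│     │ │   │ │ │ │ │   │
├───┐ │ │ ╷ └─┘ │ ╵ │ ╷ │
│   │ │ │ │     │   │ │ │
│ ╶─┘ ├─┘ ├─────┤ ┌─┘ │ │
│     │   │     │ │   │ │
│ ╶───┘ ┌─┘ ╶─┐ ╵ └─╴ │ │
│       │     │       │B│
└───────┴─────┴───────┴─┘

Counting corner cells (2 non-opposite passages):
Total corners: 63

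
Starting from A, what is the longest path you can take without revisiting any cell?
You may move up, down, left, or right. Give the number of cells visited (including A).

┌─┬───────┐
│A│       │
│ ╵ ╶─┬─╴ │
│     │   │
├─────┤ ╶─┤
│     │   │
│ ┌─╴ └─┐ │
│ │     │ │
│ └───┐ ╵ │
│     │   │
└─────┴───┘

Finding longest simple path using DFS:
Start: (0, 0)
Longest path visits 23 cells
Path: A → down → right → up → right → right → right → down → left → down → right → down → down → left → up → left → up → left → left → down → down → right → right

Solution:

┌─┬───────┐
│A│↱ → → ↓│
│ ╵ ╶─┬─╴ │
│↳ ↑  │↓ ↲│
├─────┤ ╶─┤
│↓ ← ↰│↳ ↓│
│ ┌─╴ └─┐ │
│↓│  ↑ ↰│↓│
│ └───┐ ╵ │
│↳ → B│↑ ↲│
└─────┴───┘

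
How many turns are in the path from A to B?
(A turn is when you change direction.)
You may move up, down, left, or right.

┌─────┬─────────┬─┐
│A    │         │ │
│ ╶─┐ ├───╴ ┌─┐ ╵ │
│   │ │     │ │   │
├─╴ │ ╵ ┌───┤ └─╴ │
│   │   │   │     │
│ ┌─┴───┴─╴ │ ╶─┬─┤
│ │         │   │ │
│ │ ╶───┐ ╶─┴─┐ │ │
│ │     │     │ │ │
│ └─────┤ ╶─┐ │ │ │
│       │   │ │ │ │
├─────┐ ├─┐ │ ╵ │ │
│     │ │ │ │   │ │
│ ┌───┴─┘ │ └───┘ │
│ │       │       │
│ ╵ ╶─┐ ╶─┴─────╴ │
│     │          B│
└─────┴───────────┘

Directions: right, right, down, down, right, up, right, right, up, right, right, down, right, down, left, left, down, right, down, down, down, left, up, up, left, left, down, right, down, down, right, right, right, down
Number of turns: 21

Solution:

┌─────┬─────────┬─┐
│A → ↓│    ↱ → ↓│ │
│ ╶─┐ ├───╴ ┌─┐ ╵ │
│   │↓│↱ → ↑│ │↳ ↓│
├─╴ │ ╵ ┌───┤ └─╴ │
│   │↳ ↑│   │↓ ← ↲│
│ ┌─┴───┴─╴ │ ╶─┬─┤
│ │         │↳ ↓│ │
│ │ ╶───┐ ╶─┴─┐ │ │
│ │     │↓ ← ↰│↓│ │
│ └─────┤ ╶─┐ │ │ │
│       │↳ ↓│↑│↓│ │
├─────┐ ├─┐ │ ╵ │ │
│     │ │ │↓│↑ ↲│ │
│ ┌───┴─┘ │ └───┘ │
│ │       │↳ → → ↓│
│ ╵ ╶─┐ ╶─┴─────╴ │
│     │          B│
└─────┴───────────┘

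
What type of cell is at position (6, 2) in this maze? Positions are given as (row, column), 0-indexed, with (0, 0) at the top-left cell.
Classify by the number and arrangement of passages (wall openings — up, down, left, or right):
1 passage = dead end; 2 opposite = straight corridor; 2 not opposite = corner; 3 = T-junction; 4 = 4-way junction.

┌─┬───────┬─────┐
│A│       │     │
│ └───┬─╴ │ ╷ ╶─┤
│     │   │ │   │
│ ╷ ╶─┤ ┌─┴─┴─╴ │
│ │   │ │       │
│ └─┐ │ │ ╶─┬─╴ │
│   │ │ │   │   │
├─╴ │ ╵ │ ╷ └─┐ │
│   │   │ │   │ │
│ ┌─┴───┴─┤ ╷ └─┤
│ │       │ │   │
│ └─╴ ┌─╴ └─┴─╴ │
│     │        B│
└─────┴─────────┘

Checking cell at (6, 2):
Number of passages: 2
Cell type: corner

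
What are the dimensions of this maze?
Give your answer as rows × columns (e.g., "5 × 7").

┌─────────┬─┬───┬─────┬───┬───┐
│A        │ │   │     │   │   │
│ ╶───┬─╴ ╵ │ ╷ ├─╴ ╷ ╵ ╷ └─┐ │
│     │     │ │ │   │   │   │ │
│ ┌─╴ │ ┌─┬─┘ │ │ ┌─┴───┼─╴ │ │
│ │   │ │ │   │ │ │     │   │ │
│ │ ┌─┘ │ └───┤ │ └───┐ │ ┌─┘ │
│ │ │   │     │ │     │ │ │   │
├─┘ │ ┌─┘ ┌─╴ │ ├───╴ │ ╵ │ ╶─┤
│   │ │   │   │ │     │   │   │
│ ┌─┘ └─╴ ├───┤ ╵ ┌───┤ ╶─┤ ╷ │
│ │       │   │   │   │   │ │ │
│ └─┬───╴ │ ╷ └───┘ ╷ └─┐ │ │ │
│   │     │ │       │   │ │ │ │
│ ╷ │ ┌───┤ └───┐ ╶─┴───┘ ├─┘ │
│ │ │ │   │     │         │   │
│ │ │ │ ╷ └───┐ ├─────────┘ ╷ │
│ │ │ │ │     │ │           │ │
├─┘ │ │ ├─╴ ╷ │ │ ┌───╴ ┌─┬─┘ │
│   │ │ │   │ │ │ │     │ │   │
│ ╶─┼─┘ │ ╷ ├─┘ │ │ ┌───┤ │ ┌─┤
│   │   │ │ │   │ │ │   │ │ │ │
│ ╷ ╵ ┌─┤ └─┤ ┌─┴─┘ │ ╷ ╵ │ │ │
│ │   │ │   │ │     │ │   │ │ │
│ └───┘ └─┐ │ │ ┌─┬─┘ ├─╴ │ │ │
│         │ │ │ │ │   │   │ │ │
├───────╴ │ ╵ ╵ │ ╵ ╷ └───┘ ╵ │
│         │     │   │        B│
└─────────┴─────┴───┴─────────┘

Counting the maze dimensions:
Rows (vertical): 14
Columns (horizontal): 15
Dimensions: 14 × 15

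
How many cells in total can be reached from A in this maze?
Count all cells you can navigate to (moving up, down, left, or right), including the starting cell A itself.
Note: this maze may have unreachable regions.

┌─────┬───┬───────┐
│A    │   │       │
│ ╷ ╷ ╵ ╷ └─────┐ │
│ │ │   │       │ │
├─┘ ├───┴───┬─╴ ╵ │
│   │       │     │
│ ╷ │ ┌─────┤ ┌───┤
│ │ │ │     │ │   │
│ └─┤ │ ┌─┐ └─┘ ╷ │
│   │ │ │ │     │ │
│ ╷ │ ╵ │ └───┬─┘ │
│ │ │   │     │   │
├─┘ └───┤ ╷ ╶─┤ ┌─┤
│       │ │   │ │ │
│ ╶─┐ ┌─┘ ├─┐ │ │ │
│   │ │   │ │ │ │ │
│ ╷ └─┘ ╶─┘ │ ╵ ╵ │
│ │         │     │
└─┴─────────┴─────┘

Using BFS/flood-fill to find all reachable cells from A:
Maze size: 9 × 9 = 81 total cells
All cells are reachable — the maze is fully connected.
Reachable cells: 81

Reachable region (· marks reachable cells):

┌─────┬───┬───────┐
│A · ·│· ·│· · · ·│
│ ╷ ╷ ╵ ╷ └─────┐ │
│·│·│· ·│· · · ·│·│
├─┘ ├───┴───┬─╴ ╵ │
│· ·│· · · ·│· · ·│
│ ╷ │ ┌─────┤ ┌───┤
│·│·│·│· · ·│·│· ·│
│ └─┤ │ ┌─┐ └─┘ ╷ │
│· ·│·│·│·│· · ·│·│
│ ╷ │ ╵ │ └───┬─┘ │
│·│·│· ·│· · ·│· ·│
├─┘ └───┤ ╷ ╶─┤ ┌─┤
│· · · ·│·│· ·│·│·│
│ ╶─┐ ┌─┘ ├─┐ │ │ │
│· ·│·│· ·│·│·│·│·│
│ ╷ └─┘ ╶─┘ │ ╵ ╵ │
│·│· · · · ·│· · ·│
└─┴─────────┴─────┘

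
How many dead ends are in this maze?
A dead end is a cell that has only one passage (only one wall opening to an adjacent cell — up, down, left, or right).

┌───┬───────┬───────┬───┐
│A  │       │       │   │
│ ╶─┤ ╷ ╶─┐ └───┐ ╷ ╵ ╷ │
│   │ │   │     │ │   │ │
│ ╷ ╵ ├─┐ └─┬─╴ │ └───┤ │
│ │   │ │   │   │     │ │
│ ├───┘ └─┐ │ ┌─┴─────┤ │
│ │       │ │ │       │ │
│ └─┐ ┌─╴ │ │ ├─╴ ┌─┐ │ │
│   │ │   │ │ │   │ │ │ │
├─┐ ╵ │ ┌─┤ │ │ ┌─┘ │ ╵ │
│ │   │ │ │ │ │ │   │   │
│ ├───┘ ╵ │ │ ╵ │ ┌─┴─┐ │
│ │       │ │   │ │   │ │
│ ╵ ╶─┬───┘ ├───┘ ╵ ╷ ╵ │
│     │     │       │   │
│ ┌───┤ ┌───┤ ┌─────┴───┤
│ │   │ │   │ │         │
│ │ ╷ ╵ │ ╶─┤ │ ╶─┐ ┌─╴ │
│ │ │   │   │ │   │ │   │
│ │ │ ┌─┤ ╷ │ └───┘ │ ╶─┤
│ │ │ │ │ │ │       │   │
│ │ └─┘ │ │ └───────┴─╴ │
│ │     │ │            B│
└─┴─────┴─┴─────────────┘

Checking each cell for number of passages:

Dead ends found at positions:
  (0, 1)
  (0, 6)
  (2, 3)
  (2, 10)
  (3, 1)
  (3, 7)
  (4, 9)
  (5, 0)
  (5, 4)
  (7, 2)
  (8, 5)
  (9, 8)
  (10, 2)
  (10, 3)
  (11, 0)
  (11, 4)
Total dead ends: 16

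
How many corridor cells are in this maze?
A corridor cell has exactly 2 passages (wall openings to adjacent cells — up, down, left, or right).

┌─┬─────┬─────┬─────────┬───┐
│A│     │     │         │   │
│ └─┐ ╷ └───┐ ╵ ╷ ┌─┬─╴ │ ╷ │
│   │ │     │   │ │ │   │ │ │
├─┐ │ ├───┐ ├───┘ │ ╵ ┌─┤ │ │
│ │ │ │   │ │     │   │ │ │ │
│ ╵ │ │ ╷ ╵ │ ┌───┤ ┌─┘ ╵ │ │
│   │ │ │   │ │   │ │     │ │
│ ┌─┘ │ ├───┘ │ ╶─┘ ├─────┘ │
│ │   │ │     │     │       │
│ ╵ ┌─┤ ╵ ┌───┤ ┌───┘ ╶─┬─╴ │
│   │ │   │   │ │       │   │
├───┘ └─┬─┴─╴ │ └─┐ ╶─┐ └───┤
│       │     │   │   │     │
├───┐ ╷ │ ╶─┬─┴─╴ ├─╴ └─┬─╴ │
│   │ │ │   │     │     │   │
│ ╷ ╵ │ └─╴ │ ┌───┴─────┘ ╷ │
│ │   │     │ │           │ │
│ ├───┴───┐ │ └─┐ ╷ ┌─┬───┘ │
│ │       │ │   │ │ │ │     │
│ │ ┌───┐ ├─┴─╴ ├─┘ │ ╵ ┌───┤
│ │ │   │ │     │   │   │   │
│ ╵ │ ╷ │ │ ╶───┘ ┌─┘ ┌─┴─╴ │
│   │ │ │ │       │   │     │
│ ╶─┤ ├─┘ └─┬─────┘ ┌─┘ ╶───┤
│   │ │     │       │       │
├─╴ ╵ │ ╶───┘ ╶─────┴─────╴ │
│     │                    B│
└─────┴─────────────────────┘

Counting cells with exactly 2 passages:
Total corridor cells: 151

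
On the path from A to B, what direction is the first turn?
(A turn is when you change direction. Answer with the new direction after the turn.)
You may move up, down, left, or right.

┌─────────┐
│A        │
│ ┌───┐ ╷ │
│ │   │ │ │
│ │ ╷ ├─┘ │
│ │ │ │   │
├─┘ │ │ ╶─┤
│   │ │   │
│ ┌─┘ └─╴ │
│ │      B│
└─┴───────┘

Directions: right, right, right, right, down, down, left, down, right, down
First turn direction: down

Solution:

┌─────────┐
│A → → → ↓│
│ ┌───┐ ╷ │
│ │   │ │↓│
│ │ ╷ ├─┘ │
│ │ │ │↓ ↲│
├─┘ │ │ ╶─┤
│   │ │↳ ↓│
│ ┌─┘ └─╴ │
│ │      B│
└─┴───────┘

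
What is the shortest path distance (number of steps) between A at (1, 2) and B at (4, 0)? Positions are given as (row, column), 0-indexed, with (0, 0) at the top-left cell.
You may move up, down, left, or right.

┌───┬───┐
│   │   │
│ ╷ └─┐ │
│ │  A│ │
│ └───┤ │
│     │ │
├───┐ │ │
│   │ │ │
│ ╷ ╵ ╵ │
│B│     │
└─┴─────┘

Finding path from (1, 2) to (4, 0):
Path: (1,2) → (1,1) → (0,1) → (0,0) → (1,0) → (2,0) → (2,1) → (2,2) → (3,2) → (4,2) → (4,1) → (3,1) → (3,0) → (4,0)
Distance: 13 steps

Solution:

┌───┬───┐
│↓ ↰│   │
│ ╷ └─┐ │
│↓│↑ A│ │
│ └───┤ │
│↳ → ↓│ │
├───┐ │ │
│↓ ↰│↓│ │
│ ╷ ╵ ╵ │
│B│↑ ↲  │
└─┴─────┘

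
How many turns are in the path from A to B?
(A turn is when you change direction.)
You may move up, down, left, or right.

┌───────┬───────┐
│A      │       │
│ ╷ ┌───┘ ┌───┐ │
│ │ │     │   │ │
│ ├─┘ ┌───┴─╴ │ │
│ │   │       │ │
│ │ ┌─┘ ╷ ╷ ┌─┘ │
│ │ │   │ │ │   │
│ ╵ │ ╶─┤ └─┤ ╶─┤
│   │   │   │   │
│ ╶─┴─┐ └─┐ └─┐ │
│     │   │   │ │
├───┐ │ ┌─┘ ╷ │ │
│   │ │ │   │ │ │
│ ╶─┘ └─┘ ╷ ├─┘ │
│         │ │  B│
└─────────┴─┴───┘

Directions: down, down, down, down, right, up, up, right, up, right, right, up, right, right, right, down, down, down, left, down, right, down, down, down
Number of turns: 12

Solution:

┌───────┬───────┐
│A      │↱ → → ↓│
│ ╷ ┌───┘ ┌───┐ │
│↓│ │↱ → ↑│   │↓│
│ ├─┘ ┌───┴─╴ │ │
│↓│↱ ↑│       │↓│
│ │ ┌─┘ ╷ ╷ ┌─┘ │
│↓│↑│   │ │ │↓ ↲│
│ ╵ │ ╶─┤ └─┤ ╶─┤
│↳ ↑│   │   │↳ ↓│
│ ╶─┴─┐ └─┐ └─┐ │
│     │   │   │↓│
├───┐ │ ┌─┘ ╷ │ │
│   │ │ │   │ │↓│
│ ╶─┘ └─┘ ╷ ├─┘ │
│         │ │  B│
└─────────┴─┴───┘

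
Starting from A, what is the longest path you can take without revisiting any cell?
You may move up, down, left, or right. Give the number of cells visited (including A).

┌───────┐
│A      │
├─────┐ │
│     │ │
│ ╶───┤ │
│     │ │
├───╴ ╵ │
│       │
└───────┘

Finding longest simple path using DFS:
Start: (0, 0)
Longest path visits 14 cells
Path: A → right → right → right → down → down → down → left → up → left → left → up → right → right

Solution:

┌───────┐
│A → → ↓│
├─────┐ │
│↱ → B│↓│
│ ╶───┤ │
│↑ ← ↰│↓│
├───╴ ╵ │
│    ↑ ↲│
└───────┘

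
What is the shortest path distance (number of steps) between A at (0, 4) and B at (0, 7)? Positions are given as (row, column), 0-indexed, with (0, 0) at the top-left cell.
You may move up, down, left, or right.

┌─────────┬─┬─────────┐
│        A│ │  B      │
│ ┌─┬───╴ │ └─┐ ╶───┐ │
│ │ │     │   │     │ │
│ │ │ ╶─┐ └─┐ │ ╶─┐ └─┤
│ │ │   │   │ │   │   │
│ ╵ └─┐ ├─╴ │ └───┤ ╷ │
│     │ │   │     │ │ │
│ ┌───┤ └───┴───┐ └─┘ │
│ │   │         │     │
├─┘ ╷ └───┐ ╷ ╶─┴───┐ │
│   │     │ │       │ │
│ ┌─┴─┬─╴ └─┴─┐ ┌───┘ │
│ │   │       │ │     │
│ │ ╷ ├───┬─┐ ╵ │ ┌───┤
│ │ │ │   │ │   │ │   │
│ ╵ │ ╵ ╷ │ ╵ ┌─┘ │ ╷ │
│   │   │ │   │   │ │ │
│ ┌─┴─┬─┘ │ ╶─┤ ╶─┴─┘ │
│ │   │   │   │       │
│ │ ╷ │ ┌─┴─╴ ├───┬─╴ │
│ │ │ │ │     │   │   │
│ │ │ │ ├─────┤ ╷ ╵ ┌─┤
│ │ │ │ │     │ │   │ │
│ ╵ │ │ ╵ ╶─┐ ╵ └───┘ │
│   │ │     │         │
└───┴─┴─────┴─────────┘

Finding path from (0, 4) to (0, 7):
Path: (0,4) → (1,4) → (1,3) → (1,2) → (2,2) → (2,3) → (3,3) → (4,3) → (4,4) → (4,5) → (4,6) → (5,6) → (5,7) → (6,7) → (7,7) → (7,6) → (6,6) → (6,5) → (6,4) → (5,4) → (5,3) → (5,2) → (4,2) → (4,1) → (5,1) → (5,0) → (6,0) → (7,0) → (8,0) → (8,1) → (7,1) → (6,1) → (6,2) → (7,2) → (8,2) → (8,3) → (7,3) → (7,4) → (8,4) → (9,4) → (9,3) → (10,3) → (11,3) → (12,3) → (12,4) → (11,4) → (11,5) → (11,6) → (12,6) → (12,7) → (11,7) → (10,7) → (10,8) → (11,8) → (11,9) → (10,9) → (10,10) → (9,10) → (9,9) → (9,8) → (9,7) → (8,7) → (8,8) → (7,8) → (6,8) → (6,9) → (6,10) → (5,10) → (4,10) → (3,10) → (2,10) → (2,9) → (1,9) → (1,8) → (1,7) → (0,7)
Distance: 75 steps

Solution:

┌─────────┬─┬─────────┐
│        A│ │  B      │
│ ┌─┬───╴ │ └─┐ ╶───┐ │
│ │ │↓ ← ↲│   │↑ ← ↰│ │
│ │ │ ╶─┐ └─┐ │ ╶─┐ └─┤
│ │ │↳ ↓│   │ │   │↑ ↰│
│ ╵ └─┐ ├─╴ │ └───┤ ╷ │
│     │↓│   │     │ │↑│
│ ┌───┤ └───┴───┐ └─┘ │
│ │↓ ↰│↳ → → ↓  │    ↑│
├─┘ ╷ └───┐ ╷ ╶─┴───┐ │
│↓ ↲│↑ ← ↰│ │↳ ↓    │↑│
│ ┌─┴─┬─╴ └─┴─┐ ┌───┘ │
│↓│↱ ↓│  ↑ ← ↰│↓│↱ → ↑│
│ │ ╷ ├───┬─┐ ╵ │ ┌───┤
│↓│↑│↓│↱ ↓│ │↑ ↲│↑│   │
│ ╵ │ ╵ ╷ │ ╵ ┌─┘ │ ╷ │
│↳ ↑│↳ ↑│↓│   │↱ ↑│ │ │
│ ┌─┴─┬─┘ │ ╶─┤ ╶─┴─┘ │
│ │   │↓ ↲│   │↑ ← ← ↰│
│ │ ╷ │ ┌─┴─╴ ├───┬─╴ │
│ │ │ │↓│     │↱ ↓│↱ ↑│
│ │ │ │ ├─────┤ ╷ ╵ ┌─┤
│ │ │ │↓│↱ → ↓│↑│↳ ↑│ │
│ ╵ │ │ ╵ ╶─┐ ╵ └───┘ │
│   │ │↳ ↑  │↳ ↑      │
└───┴─┴─────┴─────────┘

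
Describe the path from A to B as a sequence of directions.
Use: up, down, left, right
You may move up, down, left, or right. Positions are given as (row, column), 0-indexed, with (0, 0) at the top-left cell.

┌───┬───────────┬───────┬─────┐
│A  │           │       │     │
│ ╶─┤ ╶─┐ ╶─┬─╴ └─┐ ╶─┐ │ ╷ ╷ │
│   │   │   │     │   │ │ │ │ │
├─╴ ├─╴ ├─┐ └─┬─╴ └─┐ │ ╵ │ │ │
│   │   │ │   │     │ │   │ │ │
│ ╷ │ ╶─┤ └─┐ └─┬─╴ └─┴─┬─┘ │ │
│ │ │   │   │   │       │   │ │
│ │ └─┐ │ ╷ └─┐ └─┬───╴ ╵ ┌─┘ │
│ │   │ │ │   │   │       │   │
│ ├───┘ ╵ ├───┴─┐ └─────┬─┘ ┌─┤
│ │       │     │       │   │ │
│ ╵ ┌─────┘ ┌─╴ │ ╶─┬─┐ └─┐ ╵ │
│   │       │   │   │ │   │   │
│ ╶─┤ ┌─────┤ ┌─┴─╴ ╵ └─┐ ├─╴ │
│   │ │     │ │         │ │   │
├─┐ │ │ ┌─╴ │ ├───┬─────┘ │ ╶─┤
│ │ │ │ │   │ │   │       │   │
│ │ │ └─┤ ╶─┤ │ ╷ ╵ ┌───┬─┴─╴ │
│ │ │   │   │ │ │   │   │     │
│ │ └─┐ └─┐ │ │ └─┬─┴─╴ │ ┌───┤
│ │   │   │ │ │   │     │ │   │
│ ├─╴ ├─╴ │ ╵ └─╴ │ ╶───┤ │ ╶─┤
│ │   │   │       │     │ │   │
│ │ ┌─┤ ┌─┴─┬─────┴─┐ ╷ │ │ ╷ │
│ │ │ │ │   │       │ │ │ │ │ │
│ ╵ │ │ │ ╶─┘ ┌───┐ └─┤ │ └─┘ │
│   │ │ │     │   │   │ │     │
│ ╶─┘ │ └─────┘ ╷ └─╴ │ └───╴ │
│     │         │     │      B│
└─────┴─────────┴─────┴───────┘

Finding the path and converting it to directions:
Path through cells: (0,0) → (1,0) → (1,1) → (2,1) → (2,0) → (3,0) → (4,0) → (5,0) → (6,0) → (6,1) → (5,1) → (5,2) → (5,3) → (4,3) → (3,3) → (3,2) → (2,2) → (2,3) → (1,3) → (1,2) → (0,2) → (0,3) → (0,4) → (0,5) → (0,6) → (0,7) → (1,7) → (1,8) → (2,8) → (2,9) → (3,9) → (3,10) → (3,11) → (4,11) → (4,12) → (3,12) → (3,13) → (2,13) → (1,13) → (0,13) → (0,14) → (1,14) → (2,14) → (3,14) → (4,14) → (4,13) → (5,13) → (6,13) → (6,14) → (7,14) → (7,13) → (8,13) → (8,14) → (9,14) → (9,13) → (9,12) → (10,12) → (11,12) → (12,12) → (13,12) → (13,13) → (13,14) → (14,14)
Directions: down, right, down, left, down, down, down, down, right, up, right, right, up, up, left, up, right, up, left, up, right, right, right, right, right, down, right, down, right, down, right, right, down, right, up, right, up, up, up, right, down, down, down, down, left, down, down, right, down, left, down, right, down, left, left, down, down, down, down, right, right, down

Solution:

┌───┬───────────┬───────┬─────┐
│A  │↱ → → → → ↓│       │  ↱ ↓│
│ ╶─┤ ╶─┐ ╶─┬─╴ └─┐ ╶─┐ │ ╷ ╷ │
│↳ ↓│↑ ↰│   │  ↳ ↓│   │ │ │↑│↓│
├─╴ ├─╴ ├─┐ └─┬─╴ └─┐ │ ╵ │ │ │
│↓ ↲│↱ ↑│ │   │  ↳ ↓│ │   │↑│↓│
│ ╷ │ ╶─┤ └─┐ └─┬─╴ └─┴─┬─┘ │ │
│↓│ │↑ ↰│   │   │  ↳ → ↓│↱ ↑│↓│
│ │ └─┐ │ ╷ └─┐ └─┬───╴ ╵ ┌─┘ │
│↓│   │↑│ │   │   │    ↳ ↑│↓ ↲│
│ ├───┘ ╵ ├───┴─┐ └─────┬─┘ ┌─┤
│↓│↱ → ↑  │     │       │  ↓│ │
│ ╵ ┌─────┘ ┌─╴ │ ╶─┬─┐ └─┐ ╵ │
│↳ ↑│       │   │   │ │   │↳ ↓│
│ ╶─┤ ┌─────┤ ┌─┴─╴ ╵ └─┐ ├─╴ │
│   │ │     │ │         │ │↓ ↲│
├─┐ │ │ ┌─╴ │ ├───┬─────┘ │ ╶─┤
│ │ │ │ │   │ │   │       │↳ ↓│
│ │ │ └─┤ ╶─┤ │ ╷ ╵ ┌───┬─┴─╴ │
│ │ │   │   │ │ │   │   │↓ ← ↲│
│ │ └─┐ └─┐ │ │ └─┬─┴─╴ │ ┌───┤
│ │   │   │ │ │   │     │↓│   │
│ ├─╴ ├─╴ │ ╵ └─╴ │ ╶───┤ │ ╶─┤
│ │   │   │       │     │↓│   │
│ │ ┌─┤ ┌─┴─┬─────┴─┐ ╷ │ │ ╷ │
│ │ │ │ │   │       │ │ │↓│ │ │
│ ╵ │ │ │ ╶─┘ ┌───┐ └─┤ │ └─┘ │
│   │ │ │     │   │   │ │↳ → ↓│
│ ╶─┘ │ └─────┘ ╷ └─╴ │ └───╴ │
│     │         │     │      B│
└─────┴─────────┴─────┴───────┘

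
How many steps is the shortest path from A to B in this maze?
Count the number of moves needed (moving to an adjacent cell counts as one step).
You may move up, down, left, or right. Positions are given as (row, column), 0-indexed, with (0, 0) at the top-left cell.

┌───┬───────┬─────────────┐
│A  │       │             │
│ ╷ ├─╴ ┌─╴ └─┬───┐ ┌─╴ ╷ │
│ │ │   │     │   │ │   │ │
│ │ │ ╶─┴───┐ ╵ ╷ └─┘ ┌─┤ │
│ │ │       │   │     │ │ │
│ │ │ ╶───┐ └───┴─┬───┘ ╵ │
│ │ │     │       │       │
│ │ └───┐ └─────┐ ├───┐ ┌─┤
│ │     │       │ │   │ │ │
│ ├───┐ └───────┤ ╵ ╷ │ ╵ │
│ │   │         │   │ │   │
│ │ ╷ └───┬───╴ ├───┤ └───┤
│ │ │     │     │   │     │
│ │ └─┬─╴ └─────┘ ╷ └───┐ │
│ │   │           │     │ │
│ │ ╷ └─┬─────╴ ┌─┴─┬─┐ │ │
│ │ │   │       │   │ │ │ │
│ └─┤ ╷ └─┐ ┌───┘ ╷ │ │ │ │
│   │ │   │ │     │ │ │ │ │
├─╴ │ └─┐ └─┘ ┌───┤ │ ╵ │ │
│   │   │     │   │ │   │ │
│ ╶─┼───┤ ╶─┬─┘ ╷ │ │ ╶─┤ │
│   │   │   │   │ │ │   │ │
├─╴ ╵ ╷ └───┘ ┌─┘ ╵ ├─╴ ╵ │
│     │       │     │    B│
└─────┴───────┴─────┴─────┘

Using BFS to find shortest path:
Start: (0, 0), End: (12, 12)
Path found:
(0,0) → (1,0) → (2,0) → (3,0) → (4,0) → (5,0) → (6,0) → (7,0) → (8,0) → (9,0) → (9,1) → (10,1) → (10,0) → (11,0) → (11,1) → (12,1) → (12,2) → (11,2) → (11,3) → (12,3) → (12,4) → (12,5) → (12,6) → (11,6) → (11,7) → (10,7) → (10,8) → (11,8) → (12,8) → (12,9) → (11,9) → (10,9) → (9,9) → (8,9) → (8,8) → (9,8) → (9,7) → (9,6) → (10,6) → (10,5) → (10,4) → (9,4) → (9,3) → (8,3) → (8,2) → (7,2) → (7,1) → (6,1) → (5,1) → (5,2) → (6,2) → (6,3) → (6,4) → (7,4) → (7,5) → (7,6) → (7,7) → (7,8) → (6,8) → (6,9) → (7,9) → (7,10) → (7,11) → (8,11) → (9,11) → (10,11) → (10,10) → (11,10) → (11,11) → (12,11) → (12,12)
Number of steps: 70

Solution:

┌───┬───────┬─────────────┐
│A  │       │             │
│ ╷ ├─╴ ┌─╴ └─┬───┐ ┌─╴ ╷ │
│↓│ │   │     │   │ │   │ │
│ │ │ ╶─┴───┐ ╵ ╷ └─┘ ┌─┤ │
│↓│ │       │   │     │ │ │
│ │ │ ╶───┐ └───┴─┬───┘ ╵ │
│↓│ │     │       │       │
│ │ └───┐ └─────┐ ├───┐ ┌─┤
│↓│     │       │ │   │ │ │
│ ├───┐ └───────┤ ╵ ╷ │ ╵ │
│↓│↱ ↓│         │   │ │   │
│ │ ╷ └───┬───╴ ├───┤ └───┤
│↓│↑│↳ → ↓│     │↱ ↓│     │
│ │ └─┬─╴ └─────┘ ╷ └───┐ │
│↓│↑ ↰│  ↳ → → → ↑│↳ → ↓│ │
│ │ ╷ └─┬─────╴ ┌─┴─┬─┐ │ │
│↓│ │↑ ↰│       │↓ ↰│ │↓│ │
│ └─┤ ╷ └─┐ ┌───┘ ╷ │ │ │ │
│↳ ↓│ │↑ ↰│ │↓ ← ↲│↑│ │↓│ │
├─╴ │ └─┐ └─┘ ┌───┤ │ ╵ │ │
│↓ ↲│   │↑ ← ↲│↱ ↓│↑│↓ ↲│ │
│ ╶─┼───┤ ╶─┬─┘ ╷ │ │ ╶─┤ │
│↳ ↓│↱ ↓│   │↱ ↑│↓│↑│↳ ↓│ │
├─╴ ╵ ╷ └───┘ ┌─┘ ╵ ├─╴ ╵ │
│  ↳ ↑│↳ → → ↑│  ↳ ↑│  ↳ B│
└─────┴───────┴─────┴─────┘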